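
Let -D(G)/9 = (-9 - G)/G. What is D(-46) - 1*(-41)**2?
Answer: -76993/46 ≈ -1673.8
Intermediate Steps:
D(G) = -9*(-9 - G)/G
D(-46) - 1*(-41)**2 = (9 + 81/(-46)) - 1*(-41)**2 = (9 + 81*(-1/46)) - 1*1681 = (9 - 81/46) - 1681 = 333/46 - 1681 = -76993/46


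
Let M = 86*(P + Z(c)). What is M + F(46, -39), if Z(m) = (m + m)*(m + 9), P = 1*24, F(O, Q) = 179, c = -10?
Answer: 3963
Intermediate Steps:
P = 24
Z(m) = 2*m*(9 + m) (Z(m) = (2*m)*(9 + m) = 2*m*(9 + m))
M = 3784 (M = 86*(24 + 2*(-10)*(9 - 10)) = 86*(24 + 2*(-10)*(-1)) = 86*(24 + 20) = 86*44 = 3784)
M + F(46, -39) = 3784 + 179 = 3963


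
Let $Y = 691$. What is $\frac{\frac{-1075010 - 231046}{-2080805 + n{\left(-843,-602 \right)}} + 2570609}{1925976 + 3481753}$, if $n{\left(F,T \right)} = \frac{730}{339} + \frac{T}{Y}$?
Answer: $\frac{1252982457031088581}{2635868743525428797} \approx 0.47536$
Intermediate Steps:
$n{\left(F,T \right)} = \frac{730}{339} + \frac{T}{691}$
$\frac{\frac{-1075010 - 231046}{-2080805 + n{\left(-843,-602 \right)}} + 2570609}{1925976 + 3481753} = \frac{\frac{-1075010 - 231046}{-2080805 + \left(\frac{730}{339} + \frac{1}{691} \left(-602\right)\right)} + 2570609}{1925976 + 3481753} = \frac{- \frac{1306056}{-2080805 + \left(\frac{730}{339} - \frac{602}{691}\right)} + 2570609}{5407729} = \left(- \frac{1306056}{-2080805 + \frac{300352}{234249}} + 2570609\right) \frac{1}{5407729} = \left(- \frac{1306056}{- \frac{487426190093}{234249}} + 2570609\right) \frac{1}{5407729} = \left(\left(-1306056\right) \left(- \frac{234249}{487426190093}\right) + 2570609\right) \frac{1}{5407729} = \left(\frac{305942311944}{487426190093} + 2570609\right) \frac{1}{5407729} = \frac{1252982457031088581}{487426190093} \cdot \frac{1}{5407729} = \frac{1252982457031088581}{2635868743525428797}$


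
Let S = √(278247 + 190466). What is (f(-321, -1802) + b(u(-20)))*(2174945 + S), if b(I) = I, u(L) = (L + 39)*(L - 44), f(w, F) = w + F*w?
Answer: 1254736645225 + 576905*√468713 ≈ 1.2551e+12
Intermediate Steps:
u(L) = (-44 + L)*(39 + L) (u(L) = (39 + L)*(-44 + L) = (-44 + L)*(39 + L))
S = √468713 ≈ 684.63
(f(-321, -1802) + b(u(-20)))*(2174945 + S) = (-321*(1 - 1802) + (-1716 + (-20)² - 5*(-20)))*(2174945 + √468713) = (-321*(-1801) + (-1716 + 400 + 100))*(2174945 + √468713) = (578121 - 1216)*(2174945 + √468713) = 576905*(2174945 + √468713) = 1254736645225 + 576905*√468713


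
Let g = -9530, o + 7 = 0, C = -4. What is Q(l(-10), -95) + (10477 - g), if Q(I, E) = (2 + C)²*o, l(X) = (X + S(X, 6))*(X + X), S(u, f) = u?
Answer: 19979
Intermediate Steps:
l(X) = 4*X² (l(X) = (X + X)*(X + X) = (2*X)*(2*X) = 4*X²)
o = -7 (o = -7 + 0 = -7)
Q(I, E) = -28 (Q(I, E) = (2 - 4)²*(-7) = (-2)²*(-7) = 4*(-7) = -28)
Q(l(-10), -95) + (10477 - g) = -28 + (10477 - 1*(-9530)) = -28 + (10477 + 9530) = -28 + 20007 = 19979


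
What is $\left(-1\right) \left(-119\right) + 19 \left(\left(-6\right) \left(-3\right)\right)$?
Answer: $461$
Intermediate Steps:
$\left(-1\right) \left(-119\right) + 19 \left(\left(-6\right) \left(-3\right)\right) = 119 + 19 \cdot 18 = 119 + 342 = 461$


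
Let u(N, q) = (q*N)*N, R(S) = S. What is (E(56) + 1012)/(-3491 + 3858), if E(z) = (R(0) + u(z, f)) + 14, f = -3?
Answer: -8382/367 ≈ -22.839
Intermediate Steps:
u(N, q) = q*N**2 (u(N, q) = (N*q)*N = q*N**2)
E(z) = 14 - 3*z**2 (E(z) = (0 - 3*z**2) + 14 = -3*z**2 + 14 = 14 - 3*z**2)
(E(56) + 1012)/(-3491 + 3858) = ((14 - 3*56**2) + 1012)/(-3491 + 3858) = ((14 - 3*3136) + 1012)/367 = ((14 - 9408) + 1012)*(1/367) = (-9394 + 1012)*(1/367) = -8382*1/367 = -8382/367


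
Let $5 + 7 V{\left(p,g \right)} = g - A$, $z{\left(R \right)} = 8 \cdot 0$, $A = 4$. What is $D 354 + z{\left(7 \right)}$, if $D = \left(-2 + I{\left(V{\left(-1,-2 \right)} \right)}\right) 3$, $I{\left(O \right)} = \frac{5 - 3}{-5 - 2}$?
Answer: $- \frac{16992}{7} \approx -2427.4$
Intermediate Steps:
$z{\left(R \right)} = 0$
$V{\left(p,g \right)} = - \frac{9}{7} + \frac{g}{7}$ ($V{\left(p,g \right)} = - \frac{5}{7} + \frac{g - 4}{7} = - \frac{5}{7} + \frac{-4 + g}{7} = - \frac{5}{7} + \left(- \frac{4}{7} + \frac{g}{7}\right) = - \frac{9}{7} + \frac{g}{7}$)
$I{\left(O \right)} = - \frac{2}{7}$ ($I{\left(O \right)} = \frac{2}{-7} = 2 \left(- \frac{1}{7}\right) = - \frac{2}{7}$)
$D = - \frac{48}{7}$ ($D = \left(-2 - \frac{2}{7}\right) 3 = \left(- \frac{16}{7}\right) 3 = - \frac{48}{7} \approx -6.8571$)
$D 354 + z{\left(7 \right)} = \left(- \frac{48}{7}\right) 354 + 0 = - \frac{16992}{7} + 0 = - \frac{16992}{7}$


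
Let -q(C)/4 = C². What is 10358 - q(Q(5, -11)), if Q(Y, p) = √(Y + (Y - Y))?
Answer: 10378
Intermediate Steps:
Q(Y, p) = √Y (Q(Y, p) = √(Y + 0) = √Y)
q(C) = -4*C²
10358 - q(Q(5, -11)) = 10358 - (-4)*(√5)² = 10358 - (-4)*5 = 10358 - 1*(-20) = 10358 + 20 = 10378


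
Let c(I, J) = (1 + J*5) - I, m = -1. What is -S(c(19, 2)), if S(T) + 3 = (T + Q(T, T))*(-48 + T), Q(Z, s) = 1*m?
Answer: -501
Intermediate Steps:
Q(Z, s) = -1 (Q(Z, s) = 1*(-1) = -1)
c(I, J) = 1 - I + 5*J (c(I, J) = (1 + 5*J) - I = 1 - I + 5*J)
S(T) = -3 + (-1 + T)*(-48 + T) (S(T) = -3 + (T - 1)*(-48 + T) = -3 + (-1 + T)*(-48 + T))
-S(c(19, 2)) = -(45 + (1 - 1*19 + 5*2)² - 49*(1 - 1*19 + 5*2)) = -(45 + (1 - 19 + 10)² - 49*(1 - 19 + 10)) = -(45 + (-8)² - 49*(-8)) = -(45 + 64 + 392) = -1*501 = -501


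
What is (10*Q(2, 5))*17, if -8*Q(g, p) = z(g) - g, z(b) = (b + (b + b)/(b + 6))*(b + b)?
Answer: -170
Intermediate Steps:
z(b) = 2*b*(b + 2*b/(6 + b)) (z(b) = (b + (2*b)/(6 + b))*(2*b) = (b + 2*b/(6 + b))*(2*b) = 2*b*(b + 2*b/(6 + b)))
Q(g, p) = g/8 - g²*(8 + g)/(4*(6 + g)) (Q(g, p) = -(2*g²*(8 + g)/(6 + g) - g)/8 = -(-g + 2*g²*(8 + g)/(6 + g))/8 = g/8 - g²*(8 + g)/(4*(6 + g)))
(10*Q(2, 5))*17 = (10*((⅛)*2*(6 - 15*2 - 2*2²)/(6 + 2)))*17 = (10*((⅛)*2*(6 - 30 - 2*4)/8))*17 = (10*((⅛)*2*(⅛)*(6 - 30 - 8)))*17 = (10*((⅛)*2*(⅛)*(-32)))*17 = (10*(-1))*17 = -10*17 = -170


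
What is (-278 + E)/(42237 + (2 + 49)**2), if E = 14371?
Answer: 14093/44838 ≈ 0.31431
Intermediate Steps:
(-278 + E)/(42237 + (2 + 49)**2) = (-278 + 14371)/(42237 + (2 + 49)**2) = 14093/(42237 + 51**2) = 14093/(42237 + 2601) = 14093/44838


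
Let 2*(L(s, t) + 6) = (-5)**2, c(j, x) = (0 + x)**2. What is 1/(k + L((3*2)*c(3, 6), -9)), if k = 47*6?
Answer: 2/577 ≈ 0.0034662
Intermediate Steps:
c(j, x) = x**2
L(s, t) = 13/2 (L(s, t) = -6 + (1/2)*(-5)**2 = -6 + (1/2)*25 = -6 + 25/2 = 13/2)
k = 282
1/(k + L((3*2)*c(3, 6), -9)) = 1/(282 + 13/2) = 1/(577/2) = 2/577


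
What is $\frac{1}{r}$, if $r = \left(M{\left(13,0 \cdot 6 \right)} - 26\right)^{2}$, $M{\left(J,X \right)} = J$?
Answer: $\frac{1}{169} \approx 0.0059172$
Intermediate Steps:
$r = 169$ ($r = \left(13 - 26\right)^{2} = \left(-13\right)^{2} = 169$)
$\frac{1}{r} = \frac{1}{169}$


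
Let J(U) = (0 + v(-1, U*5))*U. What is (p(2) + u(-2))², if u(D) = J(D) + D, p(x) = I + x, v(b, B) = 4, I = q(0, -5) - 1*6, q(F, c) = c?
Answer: 361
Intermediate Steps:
I = -11 (I = -5 - 1*6 = -5 - 6 = -11)
p(x) = -11 + x
J(U) = 4*U (J(U) = (0 + 4)*U = 4*U)
u(D) = 5*D (u(D) = 4*D + D = 5*D)
(p(2) + u(-2))² = ((-11 + 2) + 5*(-2))² = (-9 - 10)² = (-19)² = 361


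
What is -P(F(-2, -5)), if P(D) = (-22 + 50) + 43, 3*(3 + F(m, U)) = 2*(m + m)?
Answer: -71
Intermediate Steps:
F(m, U) = -3 + 4*m/3 (F(m, U) = -3 + (2*(m + m))/3 = -3 + (2*(2*m))/3 = -3 + (4*m)/3 = -3 + 4*m/3)
P(D) = 71 (P(D) = 28 + 43 = 71)
-P(F(-2, -5)) = -1*71 = -71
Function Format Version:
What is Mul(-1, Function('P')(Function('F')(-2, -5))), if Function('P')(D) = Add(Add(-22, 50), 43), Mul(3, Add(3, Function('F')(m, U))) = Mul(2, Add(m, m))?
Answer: -71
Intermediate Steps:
Function('F')(m, U) = Add(-3, Mul(Rational(4, 3), m)) (Function('F')(m, U) = Add(-3, Mul(Rational(1, 3), Mul(2, Add(m, m)))) = Add(-3, Mul(Rational(1, 3), Mul(2, Mul(2, m)))) = Add(-3, Mul(Rational(1, 3), Mul(4, m))) = Add(-3, Mul(Rational(4, 3), m)))
Function('P')(D) = 71 (Function('P')(D) = Add(28, 43) = 71)
Mul(-1, Function('P')(Function('F')(-2, -5))) = Mul(-1, 71) = -71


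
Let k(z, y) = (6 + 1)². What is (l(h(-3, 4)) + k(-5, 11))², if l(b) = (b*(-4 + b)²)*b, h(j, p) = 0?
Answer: 2401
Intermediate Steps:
k(z, y) = 49 (k(z, y) = 7² = 49)
l(b) = b²*(-4 + b)²
(l(h(-3, 4)) + k(-5, 11))² = (0²*(-4 + 0)² + 49)² = (0*(-4)² + 49)² = (0*16 + 49)² = (0 + 49)² = 49² = 2401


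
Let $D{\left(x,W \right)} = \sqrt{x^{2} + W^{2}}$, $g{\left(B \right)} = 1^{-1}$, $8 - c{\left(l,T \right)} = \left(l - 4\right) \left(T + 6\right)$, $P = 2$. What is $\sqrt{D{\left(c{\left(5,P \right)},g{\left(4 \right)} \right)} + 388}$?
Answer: $\sqrt{389} \approx 19.723$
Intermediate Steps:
$c{\left(l,T \right)} = 8 - \left(-4 + l\right) \left(6 + T\right)$ ($c{\left(l,T \right)} = 8 - \left(l - 4\right) \left(T + 6\right) = 8 - \left(-4 + l\right) \left(6 + T\right)$)
$g{\left(B \right)} = 1$
$D{\left(x,W \right)} = \sqrt{W^{2} + x^{2}}$
$\sqrt{D{\left(c{\left(5,P \right)},g{\left(4 \right)} \right)} + 388} = \sqrt{\sqrt{1^{2} + \left(32 - 30 + 4 \cdot 2 - 2 \cdot 5\right)^{2}} + 388} = \sqrt{\sqrt{1 + \left(32 - 30 + 8 - 10\right)^{2}} + 388} = \sqrt{\sqrt{1 + 0^{2}} + 388} = \sqrt{\sqrt{1 + 0} + 388} = \sqrt{\sqrt{1} + 388} = \sqrt{1 + 388} = \sqrt{389}$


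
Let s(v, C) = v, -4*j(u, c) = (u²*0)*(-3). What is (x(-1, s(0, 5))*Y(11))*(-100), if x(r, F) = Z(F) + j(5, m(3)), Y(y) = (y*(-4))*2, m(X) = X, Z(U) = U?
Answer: 0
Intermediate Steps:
Y(y) = -8*y (Y(y) = -4*y*2 = -8*y)
j(u, c) = 0 (j(u, c) = -u²*0*(-3)/4 = -0*(-3) = -¼*0 = 0)
x(r, F) = F (x(r, F) = F + 0 = F)
(x(-1, s(0, 5))*Y(11))*(-100) = (0*(-8*11))*(-100) = (0*(-88))*(-100) = 0*(-100) = 0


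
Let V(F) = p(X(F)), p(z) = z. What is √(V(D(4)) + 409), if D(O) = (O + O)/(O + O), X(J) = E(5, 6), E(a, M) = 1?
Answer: √410 ≈ 20.248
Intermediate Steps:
X(J) = 1
D(O) = 1 (D(O) = (2*O)/((2*O)) = (2*O)*(1/(2*O)) = 1)
V(F) = 1
√(V(D(4)) + 409) = √(1 + 409) = √410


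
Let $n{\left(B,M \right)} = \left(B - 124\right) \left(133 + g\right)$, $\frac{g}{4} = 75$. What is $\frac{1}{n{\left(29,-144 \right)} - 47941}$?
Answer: $- \frac{1}{89076} \approx -1.1226 \cdot 10^{-5}$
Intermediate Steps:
$g = 300$ ($g = 4 \cdot 75 = 300$)
$n{\left(B,M \right)} = -53692 + 433 B$ ($n{\left(B,M \right)} = \left(B - 124\right) \left(133 + 300\right) = \left(-124 + B\right) 433 = -53692 + 433 B$)
$\frac{1}{n{\left(29,-144 \right)} - 47941} = \frac{1}{\left(-53692 + 433 \cdot 29\right) - 47941} = \frac{1}{\left(-53692 + 12557\right) - 47941} = \frac{1}{-41135 - 47941} = \frac{1}{-89076} = - \frac{1}{89076}$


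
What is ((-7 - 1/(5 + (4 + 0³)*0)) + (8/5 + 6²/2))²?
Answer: 3844/25 ≈ 153.76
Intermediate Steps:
((-7 - 1/(5 + (4 + 0³)*0)) + (8/5 + 6²/2))² = ((-7 - 1/(5 + (4 + 0)*0)) + (8*(⅕) + 36*(½)))² = ((-7 - 1/(5 + 4*0)) + (8/5 + 18))² = ((-7 - 1/(5 + 0)) + 98/5)² = ((-7 - 1/5) + 98/5)² = ((-7 - 1*⅕) + 98/5)² = ((-7 - ⅕) + 98/5)² = (-36/5 + 98/5)² = (62/5)² = 3844/25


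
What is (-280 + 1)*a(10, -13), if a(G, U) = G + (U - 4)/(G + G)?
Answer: -51057/20 ≈ -2552.9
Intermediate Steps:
a(G, U) = G + (-4 + U)/(2*G) (a(G, U) = G + (-4 + U)/((2*G)) = G + (-4 + U)*(1/(2*G)) = G + (-4 + U)/(2*G))
(-280 + 1)*a(10, -13) = (-280 + 1)*((-2 + 10² + (½)*(-13))/10) = -279*(-2 + 100 - 13/2)/10 = -279*183/(10*2) = -279*183/20 = -51057/20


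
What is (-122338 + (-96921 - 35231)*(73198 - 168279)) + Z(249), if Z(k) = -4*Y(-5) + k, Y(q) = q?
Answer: 12565022243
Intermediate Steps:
Z(k) = 20 + k (Z(k) = -4*(-5) + k = 20 + k)
(-122338 + (-96921 - 35231)*(73198 - 168279)) + Z(249) = (-122338 + (-96921 - 35231)*(73198 - 168279)) + (20 + 249) = (-122338 - 132152*(-95081)) + 269 = (-122338 + 12565144312) + 269 = 12565021974 + 269 = 12565022243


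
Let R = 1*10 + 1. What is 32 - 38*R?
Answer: -386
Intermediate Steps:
R = 11 (R = 10 + 1 = 11)
32 - 38*R = 32 - 38*11 = 32 - 418 = -386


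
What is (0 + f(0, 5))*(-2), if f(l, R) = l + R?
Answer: -10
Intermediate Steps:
f(l, R) = R + l
(0 + f(0, 5))*(-2) = (0 + (5 + 0))*(-2) = (0 + 5)*(-2) = 5*(-2) = -10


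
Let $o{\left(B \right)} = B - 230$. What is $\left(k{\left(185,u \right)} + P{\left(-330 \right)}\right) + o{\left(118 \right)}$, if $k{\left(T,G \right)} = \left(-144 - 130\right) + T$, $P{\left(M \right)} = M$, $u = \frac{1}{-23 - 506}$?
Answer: $-531$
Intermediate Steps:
$u = - \frac{1}{529}$ ($u = \frac{1}{-529} = - \frac{1}{529} \approx -0.0018904$)
$o{\left(B \right)} = -230 + B$
$k{\left(T,G \right)} = -274 + T$
$\left(k{\left(185,u \right)} + P{\left(-330 \right)}\right) + o{\left(118 \right)} = \left(\left(-274 + 185\right) - 330\right) + \left(-230 + 118\right) = \left(-89 - 330\right) - 112 = -419 - 112 = -531$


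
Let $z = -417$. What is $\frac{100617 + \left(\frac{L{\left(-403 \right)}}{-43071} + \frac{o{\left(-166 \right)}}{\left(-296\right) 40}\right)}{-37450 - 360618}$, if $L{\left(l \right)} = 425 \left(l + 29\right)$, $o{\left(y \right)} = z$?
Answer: $- \frac{51312609643487}{202999012043520} \approx -0.25277$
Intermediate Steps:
$o{\left(y \right)} = -417$
$L{\left(l \right)} = 12325 + 425 l$ ($L{\left(l \right)} = 425 \left(29 + l\right) = 12325 + 425 l$)
$\frac{100617 + \left(\frac{L{\left(-403 \right)}}{-43071} + \frac{o{\left(-166 \right)}}{\left(-296\right) 40}\right)}{-37450 - 360618} = \frac{100617 + \left(\frac{12325 + 425 \left(-403\right)}{-43071} - \frac{417}{\left(-296\right) 40}\right)}{-37450 - 360618} = \frac{100617 - \left(- \frac{417}{11840} - \left(12325 - 171275\right) \left(- \frac{1}{43071}\right)\right)}{-398068} = \left(100617 - - \frac{1899928607}{509960640}\right) \left(- \frac{1}{398068}\right) = \left(100617 + \left(\frac{158950}{43071} + \frac{417}{11840}\right)\right) \left(- \frac{1}{398068}\right) = \left(100617 + \frac{1899928607}{509960640}\right) \left(- \frac{1}{398068}\right) = \frac{51312609643487}{509960640} \left(- \frac{1}{398068}\right) = - \frac{51312609643487}{202999012043520}$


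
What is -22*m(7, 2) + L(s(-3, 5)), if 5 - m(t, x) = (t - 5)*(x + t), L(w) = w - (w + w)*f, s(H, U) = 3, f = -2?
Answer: 301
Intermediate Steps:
L(w) = 5*w (L(w) = w - (w + w)*(-2) = w - 2*w*(-2) = w - (-4)*w = w + 4*w = 5*w)
m(t, x) = 5 - (-5 + t)*(t + x) (m(t, x) = 5 - (t - 5)*(x + t) = 5 - (-5 + t)*(t + x))
-22*m(7, 2) + L(s(-3, 5)) = -22*(5 - 1*7² + 5*7 + 5*2 - 1*7*2) + 5*3 = -22*(5 - 1*49 + 35 + 10 - 14) + 15 = -22*(5 - 49 + 35 + 10 - 14) + 15 = -22*(-13) + 15 = 286 + 15 = 301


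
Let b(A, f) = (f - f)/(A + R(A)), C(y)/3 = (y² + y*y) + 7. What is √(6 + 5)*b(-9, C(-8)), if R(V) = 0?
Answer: 0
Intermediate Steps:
C(y) = 21 + 6*y² (C(y) = 3*((y² + y*y) + 7) = 3*((y² + y²) + 7) = 3*(2*y² + 7) = 3*(7 + 2*y²) = 21 + 6*y²)
b(A, f) = 0 (b(A, f) = (f - f)/(A + 0) = 0/A = 0)
√(6 + 5)*b(-9, C(-8)) = √(6 + 5)*0 = √11*0 = 0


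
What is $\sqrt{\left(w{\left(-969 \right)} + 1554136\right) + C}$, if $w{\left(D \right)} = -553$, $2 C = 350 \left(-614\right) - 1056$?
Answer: $\sqrt{1445605} \approx 1202.3$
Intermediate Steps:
$C = -107978$ ($C = \frac{350 \left(-614\right) - 1056}{2} = \frac{-214900 - 1056}{2} = \frac{1}{2} \left(-215956\right) = -107978$)
$\sqrt{\left(w{\left(-969 \right)} + 1554136\right) + C} = \sqrt{\left(-553 + 1554136\right) - 107978} = \sqrt{1553583 - 107978} = \sqrt{1445605}$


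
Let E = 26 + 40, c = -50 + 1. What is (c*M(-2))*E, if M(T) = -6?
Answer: 19404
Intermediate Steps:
c = -49
E = 66
(c*M(-2))*E = -49*(-6)*66 = 294*66 = 19404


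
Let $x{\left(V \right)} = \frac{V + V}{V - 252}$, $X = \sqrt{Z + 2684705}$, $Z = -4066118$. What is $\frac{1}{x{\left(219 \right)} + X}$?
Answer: $- \frac{1606}{167172289} - \frac{121 i \sqrt{1381413}}{167172289} \approx -9.6069 \cdot 10^{-6} - 0.00085071 i$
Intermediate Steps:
$X = i \sqrt{1381413}$ ($X = \sqrt{-4066118 + 2684705} = \sqrt{-1381413} = i \sqrt{1381413} \approx 1175.3 i$)
$x{\left(V \right)} = \frac{2 V}{-252 + V}$
$\frac{1}{x{\left(219 \right)} + X} = \frac{1}{2 \cdot 219 \frac{1}{-252 + 219} + i \sqrt{1381413}} = \frac{1}{2 \cdot 219 \frac{1}{-33} + i \sqrt{1381413}} = \frac{1}{2 \cdot 219 \left(- \frac{1}{33}\right) + i \sqrt{1381413}} = \frac{1}{- \frac{146}{11} + i \sqrt{1381413}}$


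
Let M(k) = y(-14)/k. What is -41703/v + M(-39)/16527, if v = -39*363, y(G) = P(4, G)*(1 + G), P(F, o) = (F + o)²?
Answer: 229899127/77990913 ≈ 2.9478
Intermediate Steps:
y(G) = (4 + G)²*(1 + G)
M(k) = -1300/k (M(k) = ((4 - 14)²*(1 - 14))/k = ((-10)²*(-13))/k = (100*(-13))/k = -1300/k)
v = -14157
-41703/v + M(-39)/16527 = -41703/(-14157) - 1300/(-39)/16527 = -41703*(-1/14157) - 1300*(-1/39)*(1/16527) = 13901/4719 + (100/3)*(1/16527) = 13901/4719 + 100/49581 = 229899127/77990913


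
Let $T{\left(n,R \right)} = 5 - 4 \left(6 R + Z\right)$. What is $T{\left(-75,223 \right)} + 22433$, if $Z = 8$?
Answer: $17054$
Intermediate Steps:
$T{\left(n,R \right)} = -27 - 24 R$ ($T{\left(n,R \right)} = 5 - 4 \left(6 R + 8\right) = 5 - 4 \left(8 + 6 R\right) = 5 - \left(32 + 24 R\right) = -27 - 24 R$)
$T{\left(-75,223 \right)} + 22433 = \left(-27 - 5352\right) + 22433 = -5379 + 22433 = 17054$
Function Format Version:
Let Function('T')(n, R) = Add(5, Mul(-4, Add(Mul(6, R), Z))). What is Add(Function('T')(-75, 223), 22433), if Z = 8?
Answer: 17054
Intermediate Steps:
Function('T')(n, R) = Add(-27, Mul(-24, R)) (Function('T')(n, R) = Add(5, Mul(-4, Add(Mul(6, R), 8))) = Add(5, Mul(-4, Add(8, Mul(6, R)))) = Add(5, Add(-32, Mul(-24, R))) = Add(-27, Mul(-24, R)))
Add(Function('T')(-75, 223), 22433) = Add(Add(-27, Mul(-24, 223)), 22433) = Add(Add(-27, -5352), 22433) = Add(-5379, 22433) = 17054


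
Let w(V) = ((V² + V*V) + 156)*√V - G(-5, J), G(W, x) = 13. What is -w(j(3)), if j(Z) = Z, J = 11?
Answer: 13 - 174*√3 ≈ -288.38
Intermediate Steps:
w(V) = -13 + √V*(156 + 2*V²) (w(V) = ((V² + V*V) + 156)*√V - 1*13 = ((V² + V²) + 156)*√V - 13 = (2*V² + 156)*√V - 13 = (156 + 2*V²)*√V - 13 = √V*(156 + 2*V²) - 13 = -13 + √V*(156 + 2*V²))
-w(j(3)) = -(-13 + 2*3^(5/2) + 156*√3) = -(-13 + 2*(9*√3) + 156*√3) = -(-13 + 18*√3 + 156*√3) = -(-13 + 174*√3) = 13 - 174*√3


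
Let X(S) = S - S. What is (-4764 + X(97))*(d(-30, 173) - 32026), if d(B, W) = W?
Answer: 151747692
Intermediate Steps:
X(S) = 0
(-4764 + X(97))*(d(-30, 173) - 32026) = (-4764 + 0)*(173 - 32026) = -4764*(-31853) = 151747692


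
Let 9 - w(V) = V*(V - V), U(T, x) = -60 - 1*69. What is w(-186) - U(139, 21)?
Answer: 138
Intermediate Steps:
U(T, x) = -129 (U(T, x) = -60 - 69 = -129)
w(V) = 9 (w(V) = 9 - V*(V - V) = 9 - V*0 = 9 - 1*0 = 9 + 0 = 9)
w(-186) - U(139, 21) = 9 - 1*(-129) = 9 + 129 = 138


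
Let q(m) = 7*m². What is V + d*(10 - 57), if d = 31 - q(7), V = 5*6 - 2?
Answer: 14692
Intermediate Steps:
V = 28 (V = 30 - 2 = 28)
d = -312 (d = 31 - 7*7² = 31 - 7*49 = 31 - 1*343 = 31 - 343 = -312)
V + d*(10 - 57) = 28 - 312*(10 - 57) = 28 - 312*(-47) = 28 + 14664 = 14692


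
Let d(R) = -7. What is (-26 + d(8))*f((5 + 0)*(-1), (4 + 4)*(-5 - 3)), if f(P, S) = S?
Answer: 2112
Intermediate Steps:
(-26 + d(8))*f((5 + 0)*(-1), (4 + 4)*(-5 - 3)) = (-26 - 7)*((4 + 4)*(-5 - 3)) = -264*(-8) = -33*(-64) = 2112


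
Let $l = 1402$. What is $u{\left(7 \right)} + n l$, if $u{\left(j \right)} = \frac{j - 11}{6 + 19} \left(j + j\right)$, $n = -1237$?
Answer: $- \frac{43356906}{25} \approx -1.7343 \cdot 10^{6}$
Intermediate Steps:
$u{\left(j \right)} = 2 j \left(- \frac{11}{25} + \frac{j}{25}\right)$ ($u{\left(j \right)} = \frac{-11 + j}{25} \cdot 2 j = \left(-11 + j\right) \frac{1}{25} \cdot 2 j = \left(- \frac{11}{25} + \frac{j}{25}\right) 2 j = 2 j \left(- \frac{11}{25} + \frac{j}{25}\right)$)
$u{\left(7 \right)} + n l = \frac{2}{25} \cdot 7 \left(-11 + 7\right) - 1734274 = \frac{2}{25} \cdot 7 \left(-4\right) - 1734274 = - \frac{56}{25} - 1734274 = - \frac{43356906}{25}$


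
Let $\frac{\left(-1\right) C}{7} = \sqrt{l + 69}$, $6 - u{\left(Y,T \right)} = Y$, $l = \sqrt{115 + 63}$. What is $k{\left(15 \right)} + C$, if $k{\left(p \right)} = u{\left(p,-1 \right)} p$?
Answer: $-135 - 7 \sqrt{69 + \sqrt{178}} \approx -198.52$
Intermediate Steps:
$l = \sqrt{178} \approx 13.342$
$u{\left(Y,T \right)} = 6 - Y$
$C = - 7 \sqrt{69 + \sqrt{178}}$ ($C = - 7 \sqrt{\sqrt{178} + 69} = - 7 \sqrt{69 + \sqrt{178}} \approx -63.52$)
$k{\left(p \right)} = p \left(6 - p\right)$ ($k{\left(p \right)} = \left(6 - p\right) p = p \left(6 - p\right)$)
$k{\left(15 \right)} + C = 15 \left(6 - 15\right) - 7 \sqrt{69 + \sqrt{178}} = 15 \left(-9\right) - 7 \sqrt{69 + \sqrt{178}} = -135 - 7 \sqrt{69 + \sqrt{178}}$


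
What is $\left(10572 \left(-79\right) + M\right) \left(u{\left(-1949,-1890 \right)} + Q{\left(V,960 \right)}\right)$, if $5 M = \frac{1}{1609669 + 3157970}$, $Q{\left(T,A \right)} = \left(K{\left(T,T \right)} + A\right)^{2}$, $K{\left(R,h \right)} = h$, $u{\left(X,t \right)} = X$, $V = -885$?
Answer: $- \frac{73186860315202484}{23838195} \approx -3.0702 \cdot 10^{9}$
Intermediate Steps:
$Q{\left(T,A \right)} = \left(A + T\right)^{2}$ ($Q{\left(T,A \right)} = \left(T + A\right)^{2} = \left(A + T\right)^{2}$)
$M = \frac{1}{23838195}$ ($M = \frac{1}{5 \left(1609669 + 3157970\right)} = \frac{1}{5 \cdot 4767639} = \frac{1}{5} \cdot \frac{1}{4767639} = \frac{1}{23838195} \approx 4.1949 \cdot 10^{-8}$)
$\left(10572 \left(-79\right) + M\right) \left(u{\left(-1949,-1890 \right)} + Q{\left(V,960 \right)}\right) = \left(10572 \left(-79\right) + \frac{1}{23838195}\right) \left(-1949 + \left(960 - 885\right)^{2}\right) = \left(-835188 + \frac{1}{23838195}\right) \left(-1949 + 75^{2}\right) = - \frac{19909374405659 \left(-1949 + 5625\right)}{23838195} = \left(- \frac{19909374405659}{23838195}\right) 3676 = - \frac{73186860315202484}{23838195}$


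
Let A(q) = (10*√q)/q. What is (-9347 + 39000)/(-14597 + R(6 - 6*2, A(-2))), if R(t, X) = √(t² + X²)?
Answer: -432844841/213072423 - 29653*I*√14/213072423 ≈ -2.0314 - 0.00052072*I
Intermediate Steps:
A(q) = 10/√q
R(t, X) = √(X² + t²)
(-9347 + 39000)/(-14597 + R(6 - 6*2, A(-2))) = (-9347 + 39000)/(-14597 + √((10/√(-2))² + (6 - 6*2)²)) = 29653/(-14597 + √((10*(-I*√2/2))² + (6 - 12)²)) = 29653/(-14597 + √((-5*I*√2)² + (-6)²)) = 29653/(-14597 + √(-50 + 36)) = 29653/(-14597 + √(-14)) = 29653/(-14597 + I*√14)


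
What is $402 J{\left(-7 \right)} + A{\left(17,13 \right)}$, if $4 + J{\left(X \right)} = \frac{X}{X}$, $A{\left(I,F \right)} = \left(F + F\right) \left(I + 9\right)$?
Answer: $-530$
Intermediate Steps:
$A{\left(I,F \right)} = 2 F \left(9 + I\right)$
$J{\left(X \right)} = -3$ ($J{\left(X \right)} = -4 + \frac{X}{X} = -4 + 1 = -3$)
$402 J{\left(-7 \right)} + A{\left(17,13 \right)} = 402 \left(-3\right) + 2 \cdot 13 \left(9 + 17\right) = -1206 + 2 \cdot 13 \cdot 26 = -1206 + 676 = -530$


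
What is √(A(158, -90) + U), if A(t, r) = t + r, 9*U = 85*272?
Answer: 2*√5933/3 ≈ 51.351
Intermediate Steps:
U = 23120/9 (U = (85*272)/9 = (⅑)*23120 = 23120/9 ≈ 2568.9)
A(t, r) = r + t
√(A(158, -90) + U) = √((-90 + 158) + 23120/9) = √(68 + 23120/9) = √(23732/9) = 2*√5933/3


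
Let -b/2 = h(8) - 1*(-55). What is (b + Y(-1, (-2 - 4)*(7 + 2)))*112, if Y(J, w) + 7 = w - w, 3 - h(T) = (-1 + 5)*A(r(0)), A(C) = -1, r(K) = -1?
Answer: -14672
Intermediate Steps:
h(T) = 7 (h(T) = 3 - (-1 + 5)*(-1) = 3 - 4*(-1) = 3 - 1*(-4) = 3 + 4 = 7)
Y(J, w) = -7 (Y(J, w) = -7 + (w - w) = -7 + 0 = -7)
b = -124 (b = -2*(7 - 1*(-55)) = -2*(7 + 55) = -2*62 = -124)
(b + Y(-1, (-2 - 4)*(7 + 2)))*112 = (-124 - 7)*112 = -131*112 = -14672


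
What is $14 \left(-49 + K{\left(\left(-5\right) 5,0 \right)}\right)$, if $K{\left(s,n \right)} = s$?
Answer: $-1036$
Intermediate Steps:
$14 \left(-49 + K{\left(\left(-5\right) 5,0 \right)}\right) = 14 \left(-49 - 25\right) = 14 \left(-74\right) = -1036$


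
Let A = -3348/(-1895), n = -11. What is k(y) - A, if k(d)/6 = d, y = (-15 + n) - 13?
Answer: -446778/1895 ≈ -235.77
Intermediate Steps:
y = -39 (y = (-15 - 11) - 13 = -26 - 13 = -39)
k(d) = 6*d
A = 3348/1895 (A = -3348*(-1/1895) = 3348/1895 ≈ 1.7668)
k(y) - A = 6*(-39) - 1*3348/1895 = -234 - 3348/1895 = -446778/1895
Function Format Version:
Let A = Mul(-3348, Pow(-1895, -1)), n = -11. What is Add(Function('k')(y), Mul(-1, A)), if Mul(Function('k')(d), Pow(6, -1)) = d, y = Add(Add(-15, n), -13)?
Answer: Rational(-446778, 1895) ≈ -235.77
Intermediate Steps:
y = -39 (y = Add(Add(-15, -11), -13) = Add(-26, -13) = -39)
Function('k')(d) = Mul(6, d)
A = Rational(3348, 1895) (A = Mul(-3348, Rational(-1, 1895)) = Rational(3348, 1895) ≈ 1.7668)
Add(Function('k')(y), Mul(-1, A)) = Add(Mul(6, -39), Mul(-1, Rational(3348, 1895))) = Add(-234, Rational(-3348, 1895)) = Rational(-446778, 1895)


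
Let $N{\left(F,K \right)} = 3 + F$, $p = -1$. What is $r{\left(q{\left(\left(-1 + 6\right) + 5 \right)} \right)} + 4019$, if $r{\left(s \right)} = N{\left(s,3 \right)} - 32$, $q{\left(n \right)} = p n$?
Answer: $3980$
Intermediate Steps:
$q{\left(n \right)} = - n$
$r{\left(s \right)} = -29 + s$ ($r{\left(s \right)} = \left(3 + s\right) - 32 = -29 + s$)
$r{\left(q{\left(\left(-1 + 6\right) + 5 \right)} \right)} + 4019 = \left(-29 - \left(\left(-1 + 6\right) + 5\right)\right) + 4019 = \left(-29 - \left(5 + 5\right)\right) + 4019 = \left(-29 - 10\right) + 4019 = -39 + 4019 = 3980$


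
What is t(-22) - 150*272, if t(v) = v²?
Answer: -40316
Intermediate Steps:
t(-22) - 150*272 = (-22)² - 150*272 = 484 - 40800 = -40316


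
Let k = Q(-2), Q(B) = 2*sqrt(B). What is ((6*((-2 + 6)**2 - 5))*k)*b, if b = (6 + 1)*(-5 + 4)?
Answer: -924*I*sqrt(2) ≈ -1306.7*I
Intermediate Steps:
k = 2*I*sqrt(2) (k = 2*sqrt(-2) = 2*(I*sqrt(2)) = 2*I*sqrt(2) ≈ 2.8284*I)
b = -7 (b = 7*(-1) = -7)
((6*((-2 + 6)**2 - 5))*k)*b = ((6*((-2 + 6)**2 - 5))*(2*I*sqrt(2)))*(-7) = ((6*(4**2 - 5))*(2*I*sqrt(2)))*(-7) = ((6*(16 - 5))*(2*I*sqrt(2)))*(-7) = ((6*11)*(2*I*sqrt(2)))*(-7) = (66*(2*I*sqrt(2)))*(-7) = (132*I*sqrt(2))*(-7) = -924*I*sqrt(2)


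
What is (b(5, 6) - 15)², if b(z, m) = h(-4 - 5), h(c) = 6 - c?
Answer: 0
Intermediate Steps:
b(z, m) = 15 (b(z, m) = 6 - (-4 - 5) = 6 - 1*(-9) = 6 + 9 = 15)
(b(5, 6) - 15)² = (15 - 15)² = 0² = 0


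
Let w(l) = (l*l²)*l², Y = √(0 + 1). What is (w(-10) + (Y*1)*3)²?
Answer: 9999400009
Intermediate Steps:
Y = 1 (Y = √1 = 1)
w(l) = l⁵ (w(l) = l³*l² = l⁵)
(w(-10) + (Y*1)*3)² = ((-10)⁵ + (1*1)*3)² = (-100000 + 1*3)² = (-100000 + 3)² = (-99997)² = 9999400009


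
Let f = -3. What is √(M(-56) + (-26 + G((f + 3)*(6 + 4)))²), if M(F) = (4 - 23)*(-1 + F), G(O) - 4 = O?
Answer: √1567 ≈ 39.585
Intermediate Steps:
G(O) = 4 + O
M(F) = 19 - 19*F (M(F) = -19*(-1 + F) = 19 - 19*F)
√(M(-56) + (-26 + G((f + 3)*(6 + 4)))²) = √((19 - 19*(-56)) + (-26 + (4 + (-3 + 3)*(6 + 4)))²) = √((19 + 1064) + (-26 + (4 + 0*10))²) = √(1083 + (-26 + (4 + 0))²) = √(1083 + (-26 + 4)²) = √(1083 + (-22)²) = √(1083 + 484) = √1567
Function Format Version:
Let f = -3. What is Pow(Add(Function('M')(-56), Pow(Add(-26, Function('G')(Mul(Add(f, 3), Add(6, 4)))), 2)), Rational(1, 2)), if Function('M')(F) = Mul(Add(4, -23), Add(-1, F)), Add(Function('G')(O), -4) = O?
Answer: Pow(1567, Rational(1, 2)) ≈ 39.585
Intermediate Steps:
Function('G')(O) = Add(4, O)
Function('M')(F) = Add(19, Mul(-19, F)) (Function('M')(F) = Mul(-19, Add(-1, F)) = Add(19, Mul(-19, F)))
Pow(Add(Function('M')(-56), Pow(Add(-26, Function('G')(Mul(Add(f, 3), Add(6, 4)))), 2)), Rational(1, 2)) = Pow(Add(Add(19, Mul(-19, -56)), Pow(Add(-26, Add(4, Mul(Add(-3, 3), Add(6, 4)))), 2)), Rational(1, 2)) = Pow(Add(Add(19, 1064), Pow(Add(-26, Add(4, Mul(0, 10))), 2)), Rational(1, 2)) = Pow(Add(1083, Pow(Add(-26, Add(4, 0)), 2)), Rational(1, 2)) = Pow(Add(1083, Pow(Add(-26, 4), 2)), Rational(1, 2)) = Pow(Add(1083, Pow(-22, 2)), Rational(1, 2)) = Pow(Add(1083, 484), Rational(1, 2)) = Pow(1567, Rational(1, 2))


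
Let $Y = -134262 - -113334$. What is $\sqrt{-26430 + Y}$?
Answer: $3 i \sqrt{5262} \approx 217.62 i$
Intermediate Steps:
$Y = -20928$ ($Y = -134262 + 113334 = -20928$)
$\sqrt{-26430 + Y} = \sqrt{-26430 - 20928} = \sqrt{-47358} = 3 i \sqrt{5262}$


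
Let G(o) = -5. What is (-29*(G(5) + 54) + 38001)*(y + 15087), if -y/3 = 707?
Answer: 474296280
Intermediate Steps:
y = -2121 (y = -3*707 = -2121)
(-29*(G(5) + 54) + 38001)*(y + 15087) = (-29*(-5 + 54) + 38001)*(-2121 + 15087) = (-29*49 + 38001)*12966 = (-1421 + 38001)*12966 = 36580*12966 = 474296280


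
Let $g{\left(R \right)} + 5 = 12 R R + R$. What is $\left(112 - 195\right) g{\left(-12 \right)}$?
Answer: $-142013$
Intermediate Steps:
$g{\left(R \right)} = -5 + R + 12 R^{2}$ ($g{\left(R \right)} = -5 + \left(12 R R + R\right) = -5 + \left(12 R^{2} + R\right) = -5 + \left(R + 12 R^{2}\right) = -5 + R + 12 R^{2}$)
$\left(112 - 195\right) g{\left(-12 \right)} = \left(112 - 195\right) \left(-5 - 12 + 12 \left(-12\right)^{2}\right) = \left(112 - 195\right) \left(-5 - 12 + 12 \cdot 144\right) = - 83 \left(-5 - 12 + 1728\right) = \left(-83\right) 1711 = -142013$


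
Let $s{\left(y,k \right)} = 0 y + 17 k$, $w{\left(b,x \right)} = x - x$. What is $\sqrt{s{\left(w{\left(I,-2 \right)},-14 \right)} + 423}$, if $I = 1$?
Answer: $\sqrt{185} \approx 13.601$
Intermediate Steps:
$w{\left(b,x \right)} = 0$
$s{\left(y,k \right)} = 17 k$ ($s{\left(y,k \right)} = 0 + 17 k = 17 k$)
$\sqrt{s{\left(w{\left(I,-2 \right)},-14 \right)} + 423} = \sqrt{17 \left(-14\right) + 423} = \sqrt{-238 + 423} = \sqrt{185}$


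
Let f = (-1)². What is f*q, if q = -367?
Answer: -367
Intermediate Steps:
f = 1
f*q = 1*(-367) = -367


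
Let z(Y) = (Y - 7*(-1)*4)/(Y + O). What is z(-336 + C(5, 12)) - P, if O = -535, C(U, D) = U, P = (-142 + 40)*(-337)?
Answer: -29767581/866 ≈ -34374.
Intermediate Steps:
P = 34374 (P = -102*(-337) = 34374)
z(Y) = (28 + Y)/(-535 + Y) (z(Y) = (Y - 7*(-1)*4)/(Y - 535) = (Y + 7*4)/(-535 + Y) = (Y + 28)/(-535 + Y) = (28 + Y)/(-535 + Y))
z(-336 + C(5, 12)) - P = (28 + (-336 + 5))/(-535 + (-336 + 5)) - 1*34374 = (28 - 331)/(-535 - 331) - 34374 = -303/(-866) - 34374 = -1/866*(-303) - 34374 = 303/866 - 34374 = -29767581/866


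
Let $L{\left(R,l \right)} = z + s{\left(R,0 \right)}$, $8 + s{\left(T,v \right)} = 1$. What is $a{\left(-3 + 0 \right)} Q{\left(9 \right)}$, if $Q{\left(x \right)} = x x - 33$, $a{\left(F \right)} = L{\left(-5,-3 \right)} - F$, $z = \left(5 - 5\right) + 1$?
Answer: $-144$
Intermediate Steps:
$s{\left(T,v \right)} = -7$ ($s{\left(T,v \right)} = -8 + 1 = -7$)
$z = 1$ ($z = 0 + 1 = 1$)
$L{\left(R,l \right)} = -6$ ($L{\left(R,l \right)} = 1 - 7 = -6$)
$a{\left(F \right)} = -6 - F$
$Q{\left(x \right)} = -33 + x^{2}$ ($Q{\left(x \right)} = x^{2} - 33 = -33 + x^{2}$)
$a{\left(-3 + 0 \right)} Q{\left(9 \right)} = \left(-6 - \left(-3 + 0\right)\right) \left(-33 + 9^{2}\right) = \left(-6 - -3\right) \left(-33 + 81\right) = \left(-6 + 3\right) 48 = \left(-3\right) 48 = -144$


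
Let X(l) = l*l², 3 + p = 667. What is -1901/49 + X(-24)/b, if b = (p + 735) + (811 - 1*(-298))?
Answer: -453757/10241 ≈ -44.308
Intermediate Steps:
p = 664 (p = -3 + 667 = 664)
X(l) = l³
b = 2508 (b = (664 + 735) + (811 - 1*(-298)) = 1399 + (811 + 298) = 1399 + 1109 = 2508)
-1901/49 + X(-24)/b = -1901/49 + (-24)³/2508 = -1901*1/49 - 13824*1/2508 = -1901/49 - 1152/209 = -453757/10241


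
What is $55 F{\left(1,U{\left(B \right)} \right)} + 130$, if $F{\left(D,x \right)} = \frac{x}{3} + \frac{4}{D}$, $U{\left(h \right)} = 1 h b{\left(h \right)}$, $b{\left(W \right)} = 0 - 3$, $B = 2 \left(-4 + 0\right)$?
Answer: $790$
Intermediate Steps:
$B = -8$ ($B = 2 \left(-4\right) = -8$)
$b{\left(W \right)} = -3$
$U{\left(h \right)} = - 3 h$ ($U{\left(h \right)} = 1 h \left(-3\right) = h \left(-3\right) = - 3 h$)
$F{\left(D,x \right)} = \frac{4}{D} + \frac{x}{3}$ ($F{\left(D,x \right)} = x \frac{1}{3} + \frac{4}{D} = \frac{x}{3} + \frac{4}{D} = \frac{4}{D} + \frac{x}{3}$)
$55 F{\left(1,U{\left(B \right)} \right)} + 130 = 55 \left(\frac{4}{1} + \frac{\left(-3\right) \left(-8\right)}{3}\right) + 130 = 55 \left(4 \cdot 1 + \frac{1}{3} \cdot 24\right) + 130 = 55 \left(4 + 8\right) + 130 = 55 \cdot 12 + 130 = 660 + 130 = 790$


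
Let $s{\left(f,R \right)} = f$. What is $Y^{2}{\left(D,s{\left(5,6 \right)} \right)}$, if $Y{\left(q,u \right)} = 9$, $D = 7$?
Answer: $81$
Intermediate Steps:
$Y^{2}{\left(D,s{\left(5,6 \right)} \right)} = 9^{2} = 81$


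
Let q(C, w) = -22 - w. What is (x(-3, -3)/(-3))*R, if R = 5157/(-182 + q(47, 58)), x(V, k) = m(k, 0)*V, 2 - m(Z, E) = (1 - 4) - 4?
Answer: -46413/262 ≈ -177.15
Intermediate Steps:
m(Z, E) = 9 (m(Z, E) = 2 - ((1 - 4) - 4) = 2 - (-3 - 4) = 2 - 1*(-7) = 2 + 7 = 9)
x(V, k) = 9*V
R = -5157/262 (R = 5157/(-182 + (-22 - 1*58)) = 5157/(-182 + (-22 - 58)) = 5157/(-182 - 80) = 5157/(-262) = 5157*(-1/262) = -5157/262 ≈ -19.683)
(x(-3, -3)/(-3))*R = ((9*(-3))/(-3))*(-5157/262) = -27*(-⅓)*(-5157/262) = 9*(-5157/262) = -46413/262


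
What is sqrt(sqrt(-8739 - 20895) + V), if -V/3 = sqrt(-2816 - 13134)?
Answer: sqrt(I*(sqrt(29634) - 15*sqrt(638))) ≈ 10.167 - 10.167*I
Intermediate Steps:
V = -15*I*sqrt(638) (V = -3*sqrt(-2816 - 13134) = -15*I*sqrt(638) ≈ -378.88*I)
sqrt(sqrt(-8739 - 20895) + V) = sqrt(sqrt(-8739 - 20895) - 15*I*sqrt(638)) = sqrt(sqrt(-29634) - 15*I*sqrt(638)) = sqrt(I*sqrt(29634) - 15*I*sqrt(638))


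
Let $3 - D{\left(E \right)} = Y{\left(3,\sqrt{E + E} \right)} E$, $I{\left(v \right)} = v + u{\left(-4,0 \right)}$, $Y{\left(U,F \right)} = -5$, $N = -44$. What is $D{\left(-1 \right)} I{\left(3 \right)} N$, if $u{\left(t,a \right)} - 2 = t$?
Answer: $88$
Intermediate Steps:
$u{\left(t,a \right)} = 2 + t$
$I{\left(v \right)} = -2 + v$ ($I{\left(v \right)} = v + \left(2 - 4\right) = v - 2 = -2 + v$)
$D{\left(E \right)} = 3 + 5 E$ ($D{\left(E \right)} = 3 - - 5 E = 3 + 5 E$)
$D{\left(-1 \right)} I{\left(3 \right)} N = \left(3 + 5 \left(-1\right)\right) \left(-2 + 3\right) \left(-44\right) = \left(3 - 5\right) 1 \left(-44\right) = \left(-2\right) 1 \left(-44\right) = \left(-2\right) \left(-44\right) = 88$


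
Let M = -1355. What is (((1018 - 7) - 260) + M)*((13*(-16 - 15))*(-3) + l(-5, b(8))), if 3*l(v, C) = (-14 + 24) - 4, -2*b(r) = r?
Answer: -731444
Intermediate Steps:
b(r) = -r/2
l(v, C) = 2 (l(v, C) = ((-14 + 24) - 4)/3 = (10 - 4)/3 = (⅓)*6 = 2)
(((1018 - 7) - 260) + M)*((13*(-16 - 15))*(-3) + l(-5, b(8))) = (((1018 - 7) - 260) - 1355)*((13*(-16 - 15))*(-3) + 2) = ((1011 - 260) - 1355)*((13*(-31))*(-3) + 2) = (751 - 1355)*(-403*(-3) + 2) = -604*(1209 + 2) = -604*1211 = -731444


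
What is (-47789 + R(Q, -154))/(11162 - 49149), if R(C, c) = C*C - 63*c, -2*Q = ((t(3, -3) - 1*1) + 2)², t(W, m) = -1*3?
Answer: 38083/37987 ≈ 1.0025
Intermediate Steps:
t(W, m) = -3
Q = -2 (Q = -((-3 - 1*1) + 2)²/2 = -((-3 - 1) + 2)²/2 = -(-4 + 2)²/2 = -½*(-2)² = -½*4 = -2)
R(C, c) = C² - 63*c
(-47789 + R(Q, -154))/(11162 - 49149) = (-47789 + ((-2)² - 63*(-154)))/(11162 - 49149) = (-47789 + (4 + 9702))/(-37987) = (-47789 + 9706)*(-1/37987) = -38083*(-1/37987) = 38083/37987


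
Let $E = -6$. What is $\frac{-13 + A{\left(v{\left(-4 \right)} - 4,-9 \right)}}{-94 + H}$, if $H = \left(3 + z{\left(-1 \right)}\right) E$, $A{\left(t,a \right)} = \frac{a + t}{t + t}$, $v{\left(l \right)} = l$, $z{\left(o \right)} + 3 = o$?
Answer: $\frac{191}{1408} \approx 0.13565$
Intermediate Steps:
$z{\left(o \right)} = -3 + o$
$A{\left(t,a \right)} = \frac{a + t}{2 t}$
$H = 6$ ($H = \left(3 - 4\right) \left(-6\right) = \left(-1\right) \left(-6\right) = 6$)
$\frac{-13 + A{\left(v{\left(-4 \right)} - 4,-9 \right)}}{-94 + H} = \frac{-13 + \frac{-9 - 8}{2 \left(-4 - 4\right)}}{-94 + 6} = \frac{-13 + \frac{-9 - 8}{2 \left(-4 - 4\right)}}{-88} = \left(-13 + \frac{-9 - 8}{2 \left(-8\right)}\right) \left(- \frac{1}{88}\right) = \left(-13 + \frac{1}{2} \left(- \frac{1}{8}\right) \left(-17\right)\right) \left(- \frac{1}{88}\right) = \left(-13 + \frac{17}{16}\right) \left(- \frac{1}{88}\right) = \left(- \frac{191}{16}\right) \left(- \frac{1}{88}\right) = \frac{191}{1408}$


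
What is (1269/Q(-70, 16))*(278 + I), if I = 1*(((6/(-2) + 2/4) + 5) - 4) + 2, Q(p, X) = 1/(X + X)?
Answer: 11309328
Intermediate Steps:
Q(p, X) = 1/(2*X)
I = ½ (I = 1*(((6*(-½) + 2*(¼)) + 5) - 4) + 2 = 1*(((-3 + ½) + 5) - 4) + 2 = 1*((-5/2 + 5) - 4) + 2 = 1*(5/2 - 4) + 2 = 1*(-3/2) + 2 = -3/2 + 2 = ½ ≈ 0.50000)
(1269/Q(-70, 16))*(278 + I) = (1269/(((½)/16)))*(278 + ½) = (1269/(((½)*(1/16))))*(557/2) = (1269/(1/32))*(557/2) = (1269*32)*(557/2) = 40608*(557/2) = 11309328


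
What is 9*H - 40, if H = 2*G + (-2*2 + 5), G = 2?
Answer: 5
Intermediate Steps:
H = 5 (H = 2*2 + (-2*2 + 5) = 4 + (-4 + 5) = 4 + 1 = 5)
9*H - 40 = 9*5 - 40 = 45 - 40 = 5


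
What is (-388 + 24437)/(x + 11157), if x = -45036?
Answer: -24049/33879 ≈ -0.70985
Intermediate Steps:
(-388 + 24437)/(x + 11157) = (-388 + 24437)/(-45036 + 11157) = 24049/(-33879) = 24049*(-1/33879) = -24049/33879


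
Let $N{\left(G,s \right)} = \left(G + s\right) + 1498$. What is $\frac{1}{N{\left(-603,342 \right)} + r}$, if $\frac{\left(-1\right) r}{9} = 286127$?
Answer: $- \frac{1}{2573906} \approx -3.8851 \cdot 10^{-7}$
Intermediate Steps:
$N{\left(G,s \right)} = 1498 + G + s$
$r = -2575143$ ($r = \left(-9\right) 286127 = -2575143$)
$\frac{1}{N{\left(-603,342 \right)} + r} = \frac{1}{\left(1498 - 603 + 342\right) - 2575143} = \frac{1}{1237 - 2575143} = \frac{1}{-2573906} = - \frac{1}{2573906}$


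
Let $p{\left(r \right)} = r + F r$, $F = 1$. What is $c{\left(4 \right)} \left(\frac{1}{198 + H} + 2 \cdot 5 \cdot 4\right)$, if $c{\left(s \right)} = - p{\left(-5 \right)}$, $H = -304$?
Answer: $\frac{21195}{53} \approx 399.91$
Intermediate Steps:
$p{\left(r \right)} = 2 r$ ($p{\left(r \right)} = r + 1 r = r + r = 2 r$)
$c{\left(s \right)} = 10$ ($c{\left(s \right)} = - 2 \left(-5\right) = \left(-1\right) \left(-10\right) = 10$)
$c{\left(4 \right)} \left(\frac{1}{198 + H} + 2 \cdot 5 \cdot 4\right) = 10 \left(\frac{1}{198 - 304} + 2 \cdot 5 \cdot 4\right) = 10 \left(\frac{1}{-106} + 10 \cdot 4\right) = 10 \left(- \frac{1}{106} + 40\right) = 10 \cdot \frac{4239}{106} = \frac{21195}{53}$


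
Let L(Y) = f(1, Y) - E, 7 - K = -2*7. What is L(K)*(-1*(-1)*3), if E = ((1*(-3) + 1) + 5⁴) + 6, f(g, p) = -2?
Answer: -1893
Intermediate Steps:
K = 21 (K = 7 - (-2)*7 = 7 - 1*(-14) = 7 + 14 = 21)
E = 629 (E = ((-3 + 1) + 625) + 6 = (-2 + 625) + 6 = 623 + 6 = 629)
L(Y) = -631 (L(Y) = -2 - 1*629 = -2 - 629 = -631)
L(K)*(-1*(-1)*3) = -631*(-1*(-1))*3 = -631*3 = -1893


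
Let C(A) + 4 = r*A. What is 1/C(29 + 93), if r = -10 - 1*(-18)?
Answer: 1/972 ≈ 0.0010288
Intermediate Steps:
r = 8 (r = -10 + 18 = 8)
C(A) = -4 + 8*A
1/C(29 + 93) = 1/(-4 + 8*(29 + 93)) = 1/(-4 + 8*122) = 1/(-4 + 976) = 1/972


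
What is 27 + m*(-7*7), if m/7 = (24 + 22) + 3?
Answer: -16780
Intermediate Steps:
m = 343 (m = 7*((24 + 22) + 3) = 7*(46 + 3) = 7*49 = 343)
27 + m*(-7*7) = 27 + 343*(-7*7) = 27 + 343*(-49) = 27 - 16807 = -16780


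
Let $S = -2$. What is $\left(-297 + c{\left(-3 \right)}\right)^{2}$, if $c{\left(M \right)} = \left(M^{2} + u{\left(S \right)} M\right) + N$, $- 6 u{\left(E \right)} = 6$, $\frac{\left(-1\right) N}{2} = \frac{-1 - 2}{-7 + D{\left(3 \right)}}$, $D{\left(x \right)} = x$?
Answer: $\frac{328329}{4} \approx 82082.0$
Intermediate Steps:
$N = - \frac{3}{2}$ ($N = - 2 \frac{-1 - 2}{-7 + 3} = - 2 \left(- \frac{3}{-4}\right) = - 2 \left(\left(-3\right) \left(- \frac{1}{4}\right)\right) = \left(-2\right) \frac{3}{4} = - \frac{3}{2} \approx -1.5$)
$u{\left(E \right)} = -1$ ($u{\left(E \right)} = \left(- \frac{1}{6}\right) 6 = -1$)
$c{\left(M \right)} = - \frac{3}{2} + M^{2} - M$ ($c{\left(M \right)} = \left(M^{2} - M\right) - \frac{3}{2} = - \frac{3}{2} + M^{2} - M$)
$\left(-297 + c{\left(-3 \right)}\right)^{2} = \left(-297 - \left(- \frac{3}{2} - 9\right)\right)^{2} = \left(-297 + \left(- \frac{3}{2} + 9 + 3\right)\right)^{2} = \left(-297 + \frac{21}{2}\right)^{2} = \left(- \frac{573}{2}\right)^{2} = \frac{328329}{4}$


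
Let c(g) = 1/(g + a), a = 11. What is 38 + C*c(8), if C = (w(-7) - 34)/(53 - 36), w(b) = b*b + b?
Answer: 12282/323 ≈ 38.025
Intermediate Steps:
w(b) = b + b² (w(b) = b² + b = b + b²)
c(g) = 1/(11 + g) (c(g) = 1/(g + 11) = 1/(11 + g))
C = 8/17 (C = (-7*(1 - 7) - 34)/(53 - 36) = (-7*(-6) - 34)/17 = (42 - 34)*(1/17) = 8*(1/17) = 8/17 ≈ 0.47059)
38 + C*c(8) = 38 + 8/(17*(11 + 8)) = 38 + (8/17)/19 = 38 + (8/17)*(1/19) = 38 + 8/323 = 12282/323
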